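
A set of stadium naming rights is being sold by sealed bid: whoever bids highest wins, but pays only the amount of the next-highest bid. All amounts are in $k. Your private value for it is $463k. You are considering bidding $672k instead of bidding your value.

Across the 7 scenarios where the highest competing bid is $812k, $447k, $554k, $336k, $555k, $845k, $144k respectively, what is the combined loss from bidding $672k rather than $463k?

The deviation costs you only when the competing bid falls strictly between $463k and $672k; elsewhere both bids give the same outcome.
$812k: outcomes coincide → loss $0k.
$447k: outcomes coincide → loss $0k.
$554k: truthful payoff $0k, deviation payoff −$91k → loss $91k.
$336k: outcomes coincide → loss $0k.
$555k: truthful payoff $0k, deviation payoff −$92k → loss $92k.
$845k: outcomes coincide → loss $0k.
$144k: outcomes coincide → loss $0k.
Total loss = $91k + $92k = $183k.
Because the price is fixed by the runner-up's bid, deviating from your value can only change a good outcome into a bad one — never the reverse.

$183k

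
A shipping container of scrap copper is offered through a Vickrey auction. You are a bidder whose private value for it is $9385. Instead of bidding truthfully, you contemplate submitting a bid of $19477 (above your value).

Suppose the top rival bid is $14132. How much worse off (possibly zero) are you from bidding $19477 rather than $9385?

$4747

Bidding your value $9385: you lose (since $9385 < $14132). Payoff $0.
Bidding $19477: you win and pay $14132. Payoff $9385 − $14132 = −$4747.
The competing bid $14132 lies between your value and your inflated bid, so overbidding wins an item priced above your value.
Loss from deviating = $0 − (−$4747) = $4747.
In a second-price auction your bid sets only whether you win, not what you pay, so bidding your true value is weakly dominant.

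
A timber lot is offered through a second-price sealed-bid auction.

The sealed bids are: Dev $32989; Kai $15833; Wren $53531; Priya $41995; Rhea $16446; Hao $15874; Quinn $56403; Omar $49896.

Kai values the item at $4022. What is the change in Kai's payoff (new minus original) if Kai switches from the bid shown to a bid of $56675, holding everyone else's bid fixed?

−$52381

The highest bid among the other bidders is $56403; Kai's bid doesn't change that.
Original bid $15833: Kai is not highest (top rival bid is $56403); payoff $0.
Alternative bid $56675: Kai is highest, pays the top rival bid $56403; payoff $4022 − $56403 = −$52381.
Change in payoff = −$52381 − ($0) = −$52381.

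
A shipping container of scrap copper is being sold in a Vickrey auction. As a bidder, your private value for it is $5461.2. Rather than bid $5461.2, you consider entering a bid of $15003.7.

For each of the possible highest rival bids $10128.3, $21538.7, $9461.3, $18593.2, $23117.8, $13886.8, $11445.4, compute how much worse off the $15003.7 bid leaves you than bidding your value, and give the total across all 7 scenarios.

The deviation costs you only when the competing bid falls strictly between $5461.2 and $15003.7; elsewhere both bids give the same outcome.
$10128.3: truthful payoff $0, deviation payoff −$4667.1 → loss $4667.1.
$21538.7: outcomes coincide → loss $0.
$9461.3: truthful payoff $0, deviation payoff −$4000.1 → loss $4000.1.
$18593.2: outcomes coincide → loss $0.
$23117.8: outcomes coincide → loss $0.
$13886.8: truthful payoff $0, deviation payoff −$8425.6 → loss $8425.6.
$11445.4: truthful payoff $0, deviation payoff −$5984.2 → loss $5984.2.
Total loss = $4667.1 + $4000.1 + $8425.6 + $5984.2 = $23077.

$23077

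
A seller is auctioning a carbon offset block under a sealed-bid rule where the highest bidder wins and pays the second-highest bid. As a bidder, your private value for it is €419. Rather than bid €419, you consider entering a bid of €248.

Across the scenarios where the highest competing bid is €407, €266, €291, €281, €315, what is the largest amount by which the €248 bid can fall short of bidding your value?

€407: truthful gives €12, deviation gives €0 → loss €12.
€266: truthful gives €153, deviation gives €0 → loss €153.
€291: truthful gives €128, deviation gives €0 → loss €128.
€281: truthful gives €138, deviation gives €0 → loss €138.
€315: truthful gives €104, deviation gives €0 → loss €104.
Maximum loss: €153.

€153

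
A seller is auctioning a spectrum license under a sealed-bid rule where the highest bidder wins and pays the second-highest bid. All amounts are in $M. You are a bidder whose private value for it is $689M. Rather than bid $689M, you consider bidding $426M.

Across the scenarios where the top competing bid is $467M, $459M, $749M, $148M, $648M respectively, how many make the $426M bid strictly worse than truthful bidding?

3

The deviation hurts exactly when the highest competing bid lies strictly between $426M and $689M — underbidding then forfeits a profitable win.
$467M: inside the interval → strictly worse (loss $222M).
$459M: inside the interval → strictly worse (loss $230M).
$749M: above both → same outcome either way.
$148M: below both → same outcome either way.
$648M: inside the interval → strictly worse (loss $41M).
Count: 3.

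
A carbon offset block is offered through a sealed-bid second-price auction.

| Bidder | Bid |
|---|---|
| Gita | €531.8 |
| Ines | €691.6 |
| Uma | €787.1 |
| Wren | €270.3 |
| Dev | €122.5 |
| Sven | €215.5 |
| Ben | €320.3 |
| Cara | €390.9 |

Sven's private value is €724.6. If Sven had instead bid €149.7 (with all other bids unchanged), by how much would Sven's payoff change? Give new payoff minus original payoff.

The highest bid among the other bidders is €787.1; Sven's bid doesn't change that.
Original bid €215.5: Sven is not highest (top rival bid is €787.1); payoff €0.
Alternative bid €149.7: Sven is not highest (top rival bid is €787.1); payoff €0.
Change in payoff = €0 − (€0) = €0.

€0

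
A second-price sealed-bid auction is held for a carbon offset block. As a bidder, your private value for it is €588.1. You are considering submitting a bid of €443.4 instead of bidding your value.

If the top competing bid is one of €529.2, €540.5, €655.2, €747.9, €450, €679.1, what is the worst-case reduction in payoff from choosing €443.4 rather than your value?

€138.1

€529.2: truthful gives €58.9, deviation gives €0 → loss €58.9.
€540.5: truthful gives €47.6, deviation gives €0 → loss €47.6.
€655.2: same outcome either way → loss €0.
€747.9: same outcome either way → loss €0.
€450: truthful gives €138.1, deviation gives €0 → loss €138.1.
€679.1: same outcome either way → loss €0.
Maximum loss: €138.1.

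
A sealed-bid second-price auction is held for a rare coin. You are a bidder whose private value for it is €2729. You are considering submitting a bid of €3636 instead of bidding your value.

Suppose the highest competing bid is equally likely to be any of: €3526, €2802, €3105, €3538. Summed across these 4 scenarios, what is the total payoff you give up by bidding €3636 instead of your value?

The deviation costs you only when the competing bid falls strictly between €2729 and €3636; elsewhere both bids give the same outcome.
€3526: truthful payoff €0, deviation payoff −€797 → loss €797.
€2802: truthful payoff €0, deviation payoff −€73 → loss €73.
€3105: truthful payoff €0, deviation payoff −€376 → loss €376.
€3538: truthful payoff €0, deviation payoff −€809 → loss €809.
Total loss = €797 + €73 + €376 + €809 = €2055.

€2055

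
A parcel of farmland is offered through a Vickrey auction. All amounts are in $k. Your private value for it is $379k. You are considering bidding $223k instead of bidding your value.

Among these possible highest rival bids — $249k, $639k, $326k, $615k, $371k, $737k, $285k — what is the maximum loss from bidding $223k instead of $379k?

$249k: truthful gives $130k, deviation gives $0k → loss $130k.
$639k: same outcome either way → loss $0k.
$326k: truthful gives $53k, deviation gives $0k → loss $53k.
$615k: same outcome either way → loss $0k.
$371k: truthful gives $8k, deviation gives $0k → loss $8k.
$737k: same outcome either way → loss $0k.
$285k: truthful gives $94k, deviation gives $0k → loss $94k.
Maximum loss: $130k.

$130k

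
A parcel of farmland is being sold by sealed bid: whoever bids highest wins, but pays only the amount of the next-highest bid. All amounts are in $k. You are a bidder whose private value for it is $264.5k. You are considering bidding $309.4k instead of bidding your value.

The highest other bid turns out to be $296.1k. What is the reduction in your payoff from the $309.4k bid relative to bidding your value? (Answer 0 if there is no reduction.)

$31.6k

Bidding your value $264.5k: you lose (since $264.5k < $296.1k). Payoff $0k.
Bidding $309.4k: you win and pay $296.1k. Payoff $264.5k − $296.1k = −$31.6k.
The competing bid $296.1k lies between your value and your inflated bid, so overbidding wins an item priced above your value.
Loss from deviating = $0k − (−$31.6k) = $31.6k.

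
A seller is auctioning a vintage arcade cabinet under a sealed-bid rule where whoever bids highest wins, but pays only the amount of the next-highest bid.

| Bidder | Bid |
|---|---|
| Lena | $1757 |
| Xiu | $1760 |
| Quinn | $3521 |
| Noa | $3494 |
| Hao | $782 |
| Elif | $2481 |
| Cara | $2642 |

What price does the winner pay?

$3494

Highest bid: Quinn at $3521, so Quinn wins.
Second-highest bid: Noa at $3494 — that is the price the winner pays.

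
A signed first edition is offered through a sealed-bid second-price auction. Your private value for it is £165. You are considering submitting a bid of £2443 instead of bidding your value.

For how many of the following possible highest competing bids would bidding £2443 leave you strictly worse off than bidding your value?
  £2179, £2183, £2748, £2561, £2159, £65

The deviation hurts exactly when the highest competing bid lies strictly between £165 and £2443 — overbidding then wins at a price above your value.
£2179: inside the interval → strictly worse (loss £2014).
£2183: inside the interval → strictly worse (loss £2018).
£2748: above both → same outcome either way.
£2561: above both → same outcome either way.
£2159: inside the interval → strictly worse (loss £1994).
£65: below both → same outcome either way.
Count: 3.

3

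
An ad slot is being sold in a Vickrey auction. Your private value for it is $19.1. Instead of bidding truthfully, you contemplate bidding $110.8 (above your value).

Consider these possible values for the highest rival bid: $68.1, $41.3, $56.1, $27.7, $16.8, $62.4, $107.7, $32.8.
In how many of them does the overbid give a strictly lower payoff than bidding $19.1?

7

The deviation hurts exactly when the highest competing bid lies strictly between $19.1 and $110.8 — overbidding then wins at a price above your value.
$68.1: inside the interval → strictly worse (loss $49).
$41.3: inside the interval → strictly worse (loss $22.2).
$56.1: inside the interval → strictly worse (loss $37).
$27.7: inside the interval → strictly worse (loss $8.6).
$16.8: below both → same outcome either way.
$62.4: inside the interval → strictly worse (loss $43.3).
$107.7: inside the interval → strictly worse (loss $88.6).
$32.8: inside the interval → strictly worse (loss $13.7).
Count: 7.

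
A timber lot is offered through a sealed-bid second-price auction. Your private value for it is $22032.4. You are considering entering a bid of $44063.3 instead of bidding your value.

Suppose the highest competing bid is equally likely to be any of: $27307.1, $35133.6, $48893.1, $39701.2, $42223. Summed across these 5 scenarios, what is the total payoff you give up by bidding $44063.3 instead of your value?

$56235.3

The deviation costs you only when the competing bid falls strictly between $22032.4 and $44063.3; elsewhere both bids give the same outcome.
$27307.1: truthful payoff $0, deviation payoff −$5274.7 → loss $5274.7.
$35133.6: truthful payoff $0, deviation payoff −$13101.2 → loss $13101.2.
$48893.1: outcomes coincide → loss $0.
$39701.2: truthful payoff $0, deviation payoff −$17668.8 → loss $17668.8.
$42223: truthful payoff $0, deviation payoff −$20190.6 → loss $20190.6.
Total loss = $5274.7 + $13101.2 + $17668.8 + $20190.6 = $56235.3.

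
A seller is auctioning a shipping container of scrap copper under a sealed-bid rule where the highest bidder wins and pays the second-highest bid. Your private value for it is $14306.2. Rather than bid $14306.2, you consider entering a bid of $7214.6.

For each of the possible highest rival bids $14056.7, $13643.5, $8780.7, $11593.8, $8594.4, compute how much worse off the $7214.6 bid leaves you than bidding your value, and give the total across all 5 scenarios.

$14861.9

The deviation costs you only when the competing bid falls strictly between $7214.6 and $14306.2; elsewhere both bids give the same outcome.
$14056.7: truthful payoff $249.5, deviation payoff $0 → loss $249.5.
$13643.5: truthful payoff $662.7, deviation payoff $0 → loss $662.7.
$8780.7: truthful payoff $5525.5, deviation payoff $0 → loss $5525.5.
$11593.8: truthful payoff $2712.4, deviation payoff $0 → loss $2712.4.
$8594.4: truthful payoff $5711.8, deviation payoff $0 → loss $5711.8.
Total loss = $249.5 + $662.7 + $5525.5 + $2712.4 + $5711.8 = $14861.9.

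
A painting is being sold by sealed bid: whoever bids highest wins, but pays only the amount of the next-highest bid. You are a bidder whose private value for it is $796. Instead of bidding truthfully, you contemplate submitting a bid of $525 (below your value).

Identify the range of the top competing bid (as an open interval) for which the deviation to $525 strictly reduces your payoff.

If the competing bid is below $525, both bids win at the same price — no difference.
If it is above $796, both bids lose — no difference.
If it lies strictly between $525 and $796, bidding your value wins at a price below your value (positive payoff) while bidding $525 loses (payoff 0).
So the deviation strictly hurts on the open interval ($525, $796).
Truthful bidding weakly dominates here: raising your bid can only win items priced above your value, and lowering it can only forfeit items priced below.

($525, $796)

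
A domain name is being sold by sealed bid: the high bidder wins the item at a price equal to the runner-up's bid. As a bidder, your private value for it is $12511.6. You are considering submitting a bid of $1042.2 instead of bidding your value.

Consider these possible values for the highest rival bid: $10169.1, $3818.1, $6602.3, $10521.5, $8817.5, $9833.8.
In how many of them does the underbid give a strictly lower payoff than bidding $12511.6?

The deviation hurts exactly when the highest competing bid lies strictly between $1042.2 and $12511.6 — underbidding then forfeits a profitable win.
$10169.1: inside the interval → strictly worse (loss $2342.5).
$3818.1: inside the interval → strictly worse (loss $8693.5).
$6602.3: inside the interval → strictly worse (loss $5909.3).
$10521.5: inside the interval → strictly worse (loss $1990.1).
$8817.5: inside the interval → strictly worse (loss $3694.1).
$9833.8: inside the interval → strictly worse (loss $2677.8).
Count: 6.

6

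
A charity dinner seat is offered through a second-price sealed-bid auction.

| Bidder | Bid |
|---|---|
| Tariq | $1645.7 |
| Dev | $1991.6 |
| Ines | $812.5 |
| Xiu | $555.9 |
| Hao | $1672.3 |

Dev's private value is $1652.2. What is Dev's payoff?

−$20.1

Highest bid: Dev at $1991.6, so Dev wins.
Second-highest bid: Hao at $1672.3 — that is the price the winner pays.
Dev's payoff = value − price = $1652.2 − $1672.3 = −$20.1.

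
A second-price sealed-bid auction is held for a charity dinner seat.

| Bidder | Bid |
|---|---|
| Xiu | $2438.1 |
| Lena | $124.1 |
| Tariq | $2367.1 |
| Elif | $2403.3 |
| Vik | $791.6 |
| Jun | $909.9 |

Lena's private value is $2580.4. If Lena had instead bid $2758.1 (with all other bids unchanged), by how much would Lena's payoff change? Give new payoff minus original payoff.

The highest bid among the other bidders is $2438.1; Lena's bid doesn't change that.
Original bid $124.1: Lena is not highest (top rival bid is $2438.1); payoff $0.
Alternative bid $2758.1: Lena is highest, pays the top rival bid $2438.1; payoff $2580.4 − $2438.1 = $142.3.
Change in payoff = $142.3 − ($0) = $142.3.

$142.3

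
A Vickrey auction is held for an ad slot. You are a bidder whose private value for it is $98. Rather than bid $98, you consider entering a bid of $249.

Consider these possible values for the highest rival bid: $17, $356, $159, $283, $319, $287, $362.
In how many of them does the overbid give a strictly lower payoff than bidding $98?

1

The deviation hurts exactly when the highest competing bid lies strictly between $98 and $249 — overbidding then wins at a price above your value.
$17: below both → same outcome either way.
$356: above both → same outcome either way.
$159: inside the interval → strictly worse (loss $61).
$283: above both → same outcome either way.
$319: above both → same outcome either way.
$287: above both → same outcome either way.
$362: above both → same outcome either way.
Count: 1.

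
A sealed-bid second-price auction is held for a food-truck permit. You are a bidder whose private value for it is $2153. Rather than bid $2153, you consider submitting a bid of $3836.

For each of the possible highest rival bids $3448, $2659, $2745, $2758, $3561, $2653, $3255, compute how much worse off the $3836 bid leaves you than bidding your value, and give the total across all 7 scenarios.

The deviation costs you only when the competing bid falls strictly between $2153 and $3836; elsewhere both bids give the same outcome.
$3448: truthful payoff $0, deviation payoff −$1295 → loss $1295.
$2659: truthful payoff $0, deviation payoff −$506 → loss $506.
$2745: truthful payoff $0, deviation payoff −$592 → loss $592.
$2758: truthful payoff $0, deviation payoff −$605 → loss $605.
$3561: truthful payoff $0, deviation payoff −$1408 → loss $1408.
$2653: truthful payoff $0, deviation payoff −$500 → loss $500.
$3255: truthful payoff $0, deviation payoff −$1102 → loss $1102.
Total loss = $1295 + $506 + $592 + $605 + $1408 + $500 + $1102 = $6008.

$6008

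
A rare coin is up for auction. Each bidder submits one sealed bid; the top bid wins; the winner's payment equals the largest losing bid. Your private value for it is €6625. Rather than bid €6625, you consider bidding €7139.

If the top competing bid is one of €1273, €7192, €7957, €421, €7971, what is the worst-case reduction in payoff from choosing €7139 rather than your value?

€0

€1273: same outcome either way → loss €0.
€7192: same outcome either way → loss €0.
€7957: same outcome either way → loss €0.
€421: same outcome either way → loss €0.
€7971: same outcome either way → loss €0.
Maximum loss: €0.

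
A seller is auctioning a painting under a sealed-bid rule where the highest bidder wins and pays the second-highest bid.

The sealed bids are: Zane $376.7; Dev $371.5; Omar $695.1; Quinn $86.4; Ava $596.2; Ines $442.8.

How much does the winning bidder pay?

$596.2

Highest bid: Omar at $695.1, so Omar wins.
Second-highest bid: Ava at $596.2 — that is the price the winner pays.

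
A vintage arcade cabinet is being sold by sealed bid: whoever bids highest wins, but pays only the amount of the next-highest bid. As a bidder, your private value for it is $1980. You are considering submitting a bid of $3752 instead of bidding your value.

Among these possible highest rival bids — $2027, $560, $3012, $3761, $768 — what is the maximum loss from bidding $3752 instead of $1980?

$2027: truthful gives $0, deviation gives −$47 → loss $47.
$560: same outcome either way → loss $0.
$3012: truthful gives $0, deviation gives −$1032 → loss $1032.
$3761: same outcome either way → loss $0.
$768: same outcome either way → loss $0.
Maximum loss: $1032.

$1032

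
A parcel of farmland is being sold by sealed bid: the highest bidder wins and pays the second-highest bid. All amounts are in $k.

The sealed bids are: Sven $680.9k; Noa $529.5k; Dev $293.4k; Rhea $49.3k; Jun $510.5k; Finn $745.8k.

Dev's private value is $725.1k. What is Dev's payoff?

$0k

Highest bid: Finn at $745.8k, so Finn wins.
Second-highest bid: Sven at $680.9k — that is the price the winner pays.
Dev did not win, so Dev pays nothing and receives nothing: payoff $0k.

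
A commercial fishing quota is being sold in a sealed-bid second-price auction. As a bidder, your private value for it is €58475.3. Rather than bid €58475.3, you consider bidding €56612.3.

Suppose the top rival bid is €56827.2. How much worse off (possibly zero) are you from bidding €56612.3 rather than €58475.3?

€1648.1

Bidding your value €58475.3: you win (since €58475.3 > €56827.2) and pay €56827.2. Payoff €1648.1.
Bidding €56612.3: you lose. Payoff €0.
The competing bid €56827.2 lies between your shaded bid and your value, so underbidding forfeits an item you could have won at a profitable price.
Loss from deviating = €1648.1 − (€0) = €1648.1.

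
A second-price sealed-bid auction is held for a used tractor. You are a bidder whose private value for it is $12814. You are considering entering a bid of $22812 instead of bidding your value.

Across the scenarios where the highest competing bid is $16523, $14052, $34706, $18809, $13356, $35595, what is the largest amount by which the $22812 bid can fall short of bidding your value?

$5995

$16523: truthful gives $0, deviation gives −$3709 → loss $3709.
$14052: truthful gives $0, deviation gives −$1238 → loss $1238.
$34706: same outcome either way → loss $0.
$18809: truthful gives $0, deviation gives −$5995 → loss $5995.
$13356: truthful gives $0, deviation gives −$542 → loss $542.
$35595: same outcome either way → loss $0.
Maximum loss: $5995.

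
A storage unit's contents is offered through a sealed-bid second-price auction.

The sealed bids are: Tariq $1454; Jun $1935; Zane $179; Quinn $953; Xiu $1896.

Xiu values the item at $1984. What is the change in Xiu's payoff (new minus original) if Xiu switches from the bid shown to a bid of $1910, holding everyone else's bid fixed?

$0

The highest bid among the other bidders is $1935; Xiu's bid doesn't change that.
Original bid $1896: Xiu is not highest (top rival bid is $1935); payoff $0.
Alternative bid $1910: Xiu is not highest (top rival bid is $1935); payoff $0.
Change in payoff = $0 − ($0) = $0.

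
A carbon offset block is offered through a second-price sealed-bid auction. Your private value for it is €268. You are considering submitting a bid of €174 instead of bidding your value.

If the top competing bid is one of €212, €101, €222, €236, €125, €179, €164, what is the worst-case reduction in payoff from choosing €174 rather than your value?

€89

€212: truthful gives €56, deviation gives €0 → loss €56.
€101: same outcome either way → loss €0.
€222: truthful gives €46, deviation gives €0 → loss €46.
€236: truthful gives €32, deviation gives €0 → loss €32.
€125: same outcome either way → loss €0.
€179: truthful gives €89, deviation gives €0 → loss €89.
€164: same outcome either way → loss €0.
Maximum loss: €89.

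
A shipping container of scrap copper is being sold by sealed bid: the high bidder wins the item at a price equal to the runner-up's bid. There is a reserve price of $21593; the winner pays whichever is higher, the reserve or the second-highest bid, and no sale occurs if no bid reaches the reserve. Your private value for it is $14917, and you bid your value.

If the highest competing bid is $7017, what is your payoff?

$0

Your bid $14917 is the highest bid but falls below the reserve $21593, so the item goes unsold. Payoff $0.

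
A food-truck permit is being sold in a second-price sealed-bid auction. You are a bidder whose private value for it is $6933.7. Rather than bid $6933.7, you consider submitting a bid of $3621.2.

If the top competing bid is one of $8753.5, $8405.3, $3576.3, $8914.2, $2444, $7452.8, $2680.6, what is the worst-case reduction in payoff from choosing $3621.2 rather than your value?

$8753.5: same outcome either way → loss $0.
$8405.3: same outcome either way → loss $0.
$3576.3: same outcome either way → loss $0.
$8914.2: same outcome either way → loss $0.
$2444: same outcome either way → loss $0.
$7452.8: same outcome either way → loss $0.
$2680.6: same outcome either way → loss $0.
Maximum loss: $0.

$0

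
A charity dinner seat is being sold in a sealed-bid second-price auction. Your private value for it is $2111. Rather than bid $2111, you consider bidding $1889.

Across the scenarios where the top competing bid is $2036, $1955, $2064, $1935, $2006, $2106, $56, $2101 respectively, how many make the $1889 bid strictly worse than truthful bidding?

The deviation hurts exactly when the highest competing bid lies strictly between $1889 and $2111 — underbidding then forfeits a profitable win.
$2036: inside the interval → strictly worse (loss $75).
$1955: inside the interval → strictly worse (loss $156).
$2064: inside the interval → strictly worse (loss $47).
$1935: inside the interval → strictly worse (loss $176).
$2006: inside the interval → strictly worse (loss $105).
$2106: inside the interval → strictly worse (loss $5).
$56: below both → same outcome either way.
$2101: inside the interval → strictly worse (loss $10).
Count: 7.

7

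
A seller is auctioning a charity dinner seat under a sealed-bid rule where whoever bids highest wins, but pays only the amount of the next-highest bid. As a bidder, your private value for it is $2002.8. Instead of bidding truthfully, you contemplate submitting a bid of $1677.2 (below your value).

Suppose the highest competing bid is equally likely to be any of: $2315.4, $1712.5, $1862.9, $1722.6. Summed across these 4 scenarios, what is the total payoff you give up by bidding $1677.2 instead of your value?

The deviation costs you only when the competing bid falls strictly between $1677.2 and $2002.8; elsewhere both bids give the same outcome.
$2315.4: outcomes coincide → loss $0.
$1712.5: truthful payoff $290.3, deviation payoff $0 → loss $290.3.
$1862.9: truthful payoff $139.9, deviation payoff $0 → loss $139.9.
$1722.6: truthful payoff $280.2, deviation payoff $0 → loss $280.2.
Total loss = $290.3 + $139.9 + $280.2 = $710.4.

$710.4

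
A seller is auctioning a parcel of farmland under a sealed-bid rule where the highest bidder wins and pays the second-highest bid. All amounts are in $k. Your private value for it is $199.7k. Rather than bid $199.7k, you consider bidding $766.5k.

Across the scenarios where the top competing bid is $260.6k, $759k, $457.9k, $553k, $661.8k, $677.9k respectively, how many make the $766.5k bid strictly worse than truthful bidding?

The deviation hurts exactly when the highest competing bid lies strictly between $199.7k and $766.5k — overbidding then wins at a price above your value.
$260.6k: inside the interval → strictly worse (loss $60.9k).
$759k: inside the interval → strictly worse (loss $559.3k).
$457.9k: inside the interval → strictly worse (loss $258.2k).
$553k: inside the interval → strictly worse (loss $353.3k).
$661.8k: inside the interval → strictly worse (loss $462.1k).
$677.9k: inside the interval → strictly worse (loss $478.2k).
Count: 6.

6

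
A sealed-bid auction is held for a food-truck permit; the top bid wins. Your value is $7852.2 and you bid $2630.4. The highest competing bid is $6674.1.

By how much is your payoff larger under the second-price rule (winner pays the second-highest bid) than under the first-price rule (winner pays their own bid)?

Your bid $2630.4 is below $6674.1, so you lose under either rule.
Payoff is $0 in both cases; difference = $0.

$0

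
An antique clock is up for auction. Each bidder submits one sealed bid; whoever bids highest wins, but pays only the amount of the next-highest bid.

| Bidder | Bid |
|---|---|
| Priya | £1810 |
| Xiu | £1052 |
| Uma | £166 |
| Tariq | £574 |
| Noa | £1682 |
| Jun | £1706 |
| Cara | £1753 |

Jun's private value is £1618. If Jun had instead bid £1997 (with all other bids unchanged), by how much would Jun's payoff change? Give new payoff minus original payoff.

−£192

The highest bid among the other bidders is £1810; Jun's bid doesn't change that.
Original bid £1706: Jun is not highest (top rival bid is £1810); payoff £0.
Alternative bid £1997: Jun is highest, pays the top rival bid £1810; payoff £1618 − £1810 = −£192.
Change in payoff = −£192 − (£0) = −£192.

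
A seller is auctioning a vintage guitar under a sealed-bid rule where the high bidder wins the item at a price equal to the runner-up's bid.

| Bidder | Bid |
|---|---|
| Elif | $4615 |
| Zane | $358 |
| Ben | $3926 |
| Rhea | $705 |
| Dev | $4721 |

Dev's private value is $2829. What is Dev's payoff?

Highest bid: Dev at $4721, so Dev wins.
Second-highest bid: Elif at $4615 — that is the price the winner pays.
Dev's payoff = value − price = $2829 − $4615 = −$1786.

−$1786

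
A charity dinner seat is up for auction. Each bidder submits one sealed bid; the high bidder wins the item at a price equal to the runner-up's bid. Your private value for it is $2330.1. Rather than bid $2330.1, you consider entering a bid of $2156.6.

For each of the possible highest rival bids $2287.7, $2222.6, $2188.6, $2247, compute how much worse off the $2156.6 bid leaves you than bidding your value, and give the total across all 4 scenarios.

The deviation costs you only when the competing bid falls strictly between $2156.6 and $2330.1; elsewhere both bids give the same outcome.
$2287.7: truthful payoff $42.4, deviation payoff $0 → loss $42.4.
$2222.6: truthful payoff $107.5, deviation payoff $0 → loss $107.5.
$2188.6: truthful payoff $141.5, deviation payoff $0 → loss $141.5.
$2247: truthful payoff $83.1, deviation payoff $0 → loss $83.1.
Total loss = $42.4 + $107.5 + $141.5 + $83.1 = $374.5.

$374.5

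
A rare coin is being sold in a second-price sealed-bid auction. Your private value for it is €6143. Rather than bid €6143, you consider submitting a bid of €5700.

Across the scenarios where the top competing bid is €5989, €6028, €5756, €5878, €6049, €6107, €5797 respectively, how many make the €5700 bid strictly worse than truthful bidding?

The deviation hurts exactly when the highest competing bid lies strictly between €5700 and €6143 — underbidding then forfeits a profitable win.
€5989: inside the interval → strictly worse (loss €154).
€6028: inside the interval → strictly worse (loss €115).
€5756: inside the interval → strictly worse (loss €387).
€5878: inside the interval → strictly worse (loss €265).
€6049: inside the interval → strictly worse (loss €94).
€6107: inside the interval → strictly worse (loss €36).
€5797: inside the interval → strictly worse (loss €346).
Count: 7.

7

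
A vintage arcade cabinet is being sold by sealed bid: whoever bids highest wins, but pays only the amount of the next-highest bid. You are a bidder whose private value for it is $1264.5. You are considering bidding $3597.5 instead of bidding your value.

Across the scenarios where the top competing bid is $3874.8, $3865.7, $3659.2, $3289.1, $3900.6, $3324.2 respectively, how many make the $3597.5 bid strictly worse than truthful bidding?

The deviation hurts exactly when the highest competing bid lies strictly between $1264.5 and $3597.5 — overbidding then wins at a price above your value.
$3874.8: above both → same outcome either way.
$3865.7: above both → same outcome either way.
$3659.2: above both → same outcome either way.
$3289.1: inside the interval → strictly worse (loss $2024.6).
$3900.6: above both → same outcome either way.
$3324.2: inside the interval → strictly worse (loss $2059.7).
Count: 2.

2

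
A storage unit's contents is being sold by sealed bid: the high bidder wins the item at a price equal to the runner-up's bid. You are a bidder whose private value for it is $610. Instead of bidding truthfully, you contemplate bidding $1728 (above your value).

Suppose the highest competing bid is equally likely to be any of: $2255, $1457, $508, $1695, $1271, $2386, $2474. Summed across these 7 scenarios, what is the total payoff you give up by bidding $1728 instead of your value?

The deviation costs you only when the competing bid falls strictly between $610 and $1728; elsewhere both bids give the same outcome.
$2255: outcomes coincide → loss $0.
$1457: truthful payoff $0, deviation payoff −$847 → loss $847.
$508: outcomes coincide → loss $0.
$1695: truthful payoff $0, deviation payoff −$1085 → loss $1085.
$1271: truthful payoff $0, deviation payoff −$661 → loss $661.
$2386: outcomes coincide → loss $0.
$2474: outcomes coincide → loss $0.
Total loss = $847 + $1085 + $661 = $2593.

$2593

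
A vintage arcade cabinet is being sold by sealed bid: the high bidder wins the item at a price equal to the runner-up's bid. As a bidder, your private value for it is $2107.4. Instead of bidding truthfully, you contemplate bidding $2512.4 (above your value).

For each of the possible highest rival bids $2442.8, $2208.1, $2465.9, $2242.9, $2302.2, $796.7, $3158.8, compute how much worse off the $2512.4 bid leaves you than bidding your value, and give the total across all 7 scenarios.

$1124.9

The deviation costs you only when the competing bid falls strictly between $2107.4 and $2512.4; elsewhere both bids give the same outcome.
$2442.8: truthful payoff $0, deviation payoff −$335.4 → loss $335.4.
$2208.1: truthful payoff $0, deviation payoff −$100.7 → loss $100.7.
$2465.9: truthful payoff $0, deviation payoff −$358.5 → loss $358.5.
$2242.9: truthful payoff $0, deviation payoff −$135.5 → loss $135.5.
$2302.2: truthful payoff $0, deviation payoff −$194.8 → loss $194.8.
$796.7: outcomes coincide → loss $0.
$3158.8: outcomes coincide → loss $0.
Total loss = $335.4 + $100.7 + $358.5 + $135.5 + $194.8 = $1124.9.
Truthful bidding weakly dominates here: raising your bid can only win items priced above your value, and lowering it can only forfeit items priced below.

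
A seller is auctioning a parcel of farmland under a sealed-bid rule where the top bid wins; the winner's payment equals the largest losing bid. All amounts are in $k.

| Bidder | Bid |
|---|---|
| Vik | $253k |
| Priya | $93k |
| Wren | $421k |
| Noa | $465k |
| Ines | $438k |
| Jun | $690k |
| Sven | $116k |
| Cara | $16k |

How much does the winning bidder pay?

Highest bid: Jun at $690k, so Jun wins.
Second-highest bid: Noa at $465k — that is the price the winner pays.

$465k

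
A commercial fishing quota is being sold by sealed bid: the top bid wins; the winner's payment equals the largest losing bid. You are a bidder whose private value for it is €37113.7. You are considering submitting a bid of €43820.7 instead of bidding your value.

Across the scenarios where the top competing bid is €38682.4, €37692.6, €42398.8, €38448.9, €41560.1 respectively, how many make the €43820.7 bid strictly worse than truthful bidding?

The deviation hurts exactly when the highest competing bid lies strictly between €37113.7 and €43820.7 — overbidding then wins at a price above your value.
€38682.4: inside the interval → strictly worse (loss €1568.7).
€37692.6: inside the interval → strictly worse (loss €578.9).
€42398.8: inside the interval → strictly worse (loss €5285.1).
€38448.9: inside the interval → strictly worse (loss €1335.2).
€41560.1: inside the interval → strictly worse (loss €4446.4).
Count: 5.

5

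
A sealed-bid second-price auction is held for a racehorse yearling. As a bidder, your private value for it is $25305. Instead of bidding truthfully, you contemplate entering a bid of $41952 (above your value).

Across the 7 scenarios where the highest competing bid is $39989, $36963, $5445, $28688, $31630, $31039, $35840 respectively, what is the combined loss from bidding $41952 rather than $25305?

$52319

The deviation costs you only when the competing bid falls strictly between $25305 and $41952; elsewhere both bids give the same outcome.
$39989: truthful payoff $0, deviation payoff −$14684 → loss $14684.
$36963: truthful payoff $0, deviation payoff −$11658 → loss $11658.
$5445: outcomes coincide → loss $0.
$28688: truthful payoff $0, deviation payoff −$3383 → loss $3383.
$31630: truthful payoff $0, deviation payoff −$6325 → loss $6325.
$31039: truthful payoff $0, deviation payoff −$5734 → loss $5734.
$35840: truthful payoff $0, deviation payoff −$10535 → loss $10535.
Total loss = $14684 + $11658 + $3383 + $6325 + $5734 + $10535 = $52319.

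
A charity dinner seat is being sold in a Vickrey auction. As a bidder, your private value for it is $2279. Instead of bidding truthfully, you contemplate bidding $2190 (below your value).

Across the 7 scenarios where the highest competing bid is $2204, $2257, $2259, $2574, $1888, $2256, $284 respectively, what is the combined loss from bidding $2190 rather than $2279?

The deviation costs you only when the competing bid falls strictly between $2190 and $2279; elsewhere both bids give the same outcome.
$2204: truthful payoff $75, deviation payoff $0 → loss $75.
$2257: truthful payoff $22, deviation payoff $0 → loss $22.
$2259: truthful payoff $20, deviation payoff $0 → loss $20.
$2574: outcomes coincide → loss $0.
$1888: outcomes coincide → loss $0.
$2256: truthful payoff $23, deviation payoff $0 → loss $23.
$284: outcomes coincide → loss $0.
Total loss = $75 + $22 + $20 + $23 = $140.
In a second-price auction your bid sets only whether you win, not what you pay, so bidding your true value is weakly dominant.

$140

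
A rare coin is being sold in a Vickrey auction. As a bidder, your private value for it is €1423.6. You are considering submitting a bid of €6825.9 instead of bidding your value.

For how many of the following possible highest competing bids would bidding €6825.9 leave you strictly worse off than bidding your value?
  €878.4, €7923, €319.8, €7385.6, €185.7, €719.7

The deviation hurts exactly when the highest competing bid lies strictly between €1423.6 and €6825.9 — overbidding then wins at a price above your value.
€878.4: below both → same outcome either way.
€7923: above both → same outcome either way.
€319.8: below both → same outcome either way.
€7385.6: above both → same outcome either way.
€185.7: below both → same outcome either way.
€719.7: below both → same outcome either way.
Count: 0.

0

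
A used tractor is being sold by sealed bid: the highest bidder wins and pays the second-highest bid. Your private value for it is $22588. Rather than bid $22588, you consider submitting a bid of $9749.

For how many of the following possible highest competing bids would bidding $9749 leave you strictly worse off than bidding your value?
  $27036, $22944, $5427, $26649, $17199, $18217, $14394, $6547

The deviation hurts exactly when the highest competing bid lies strictly between $9749 and $22588 — underbidding then forfeits a profitable win.
$27036: above both → same outcome either way.
$22944: above both → same outcome either way.
$5427: below both → same outcome either way.
$26649: above both → same outcome either way.
$17199: inside the interval → strictly worse (loss $5389).
$18217: inside the interval → strictly worse (loss $4371).
$14394: inside the interval → strictly worse (loss $8194).
$6547: below both → same outcome either way.
Count: 3.

3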